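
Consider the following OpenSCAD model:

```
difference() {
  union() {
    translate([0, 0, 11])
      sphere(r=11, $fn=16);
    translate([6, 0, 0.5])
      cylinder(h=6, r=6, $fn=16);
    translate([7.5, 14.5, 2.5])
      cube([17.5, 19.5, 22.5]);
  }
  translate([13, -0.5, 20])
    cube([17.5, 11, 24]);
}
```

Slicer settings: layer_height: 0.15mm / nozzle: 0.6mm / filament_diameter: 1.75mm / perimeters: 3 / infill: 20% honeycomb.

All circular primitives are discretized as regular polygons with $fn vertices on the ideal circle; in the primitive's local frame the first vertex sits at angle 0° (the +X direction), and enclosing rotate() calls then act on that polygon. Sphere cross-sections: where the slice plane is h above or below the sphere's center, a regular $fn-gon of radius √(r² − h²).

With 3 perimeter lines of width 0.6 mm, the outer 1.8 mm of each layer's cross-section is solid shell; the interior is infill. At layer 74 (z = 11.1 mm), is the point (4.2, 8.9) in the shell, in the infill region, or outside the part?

At z = 11.1 mm: the r=11 sphere contributes a regular 16-gon of circumradius √(11²−0.1²) = 11.000; the cylinder at (6, 0) does not reach this height (z outside [0.5, 6.5]); the cube at (7.5, 14.5) (footprint 17.5×19.5) is included at this height; Combining (union): the 2 present regions are separate (no shared area or edge), so areas and boundary lengths simply add and each stays a separate island — 2 connected regions; the cube at (13, -0.5) is absent (z outside [20, 44]); Subtracting the remaining from the first: none of the subtracted shapes is present at this height, so that combined region is unchanged — 2 connected regions. Overall, the cross-section has 2 separate islands. The nearest boundary edge runs (4.21, 10.16)→(7.78, 7.78); distance from the point to it = 1.05 mm. (Shell/infill is judged within the island containing the point — the largest one.) The point is inside the cross-section, 1.05 mm from the nearest boundary — within the 1.8 mm shell band (3 × 0.6).

shell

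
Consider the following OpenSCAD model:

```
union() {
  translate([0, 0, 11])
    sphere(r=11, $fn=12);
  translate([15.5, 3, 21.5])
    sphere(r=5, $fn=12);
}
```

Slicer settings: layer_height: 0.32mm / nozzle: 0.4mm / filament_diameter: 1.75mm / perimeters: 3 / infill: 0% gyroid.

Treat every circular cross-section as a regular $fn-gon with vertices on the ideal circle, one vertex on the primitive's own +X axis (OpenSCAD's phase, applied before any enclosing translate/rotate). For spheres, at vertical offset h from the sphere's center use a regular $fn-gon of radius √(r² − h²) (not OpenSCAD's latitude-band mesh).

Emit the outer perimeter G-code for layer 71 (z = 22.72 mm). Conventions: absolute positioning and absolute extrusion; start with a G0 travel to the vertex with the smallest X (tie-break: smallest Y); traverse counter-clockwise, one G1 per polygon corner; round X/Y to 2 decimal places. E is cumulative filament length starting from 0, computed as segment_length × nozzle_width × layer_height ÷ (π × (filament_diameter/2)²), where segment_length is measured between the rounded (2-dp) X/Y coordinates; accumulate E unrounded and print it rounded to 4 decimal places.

At z = 22.72 mm: the sphere is not intersected at this z (|z−center|=11.720 > r=11); the sphere at (15.5, 3): section is a regular 12-gon, circumradius = √(r²−h²) = √(5²−1.22²) = 4.849; Merging all regions: only the r=5 sphere at (15.5, 3) is present, so the union is just that shape — 1 connected region. The outline is a single polygon with 12 vertices. Extrusion per mm of travel: 0.4 × 0.32 / (π × 0.875²) = 0.053216. Accumulating E over each segment gives final E = 1.6026.

G0 X10.65 Y3.00 Z22.72
G1 X11.30 Y0.58 E0.1333
G1 X13.08 Y-1.20 E0.2673
G1 X15.50 Y-1.85 E0.4007
G1 X17.92 Y-1.20 E0.5340
G1 X19.70 Y0.58 E0.6680
G1 X20.35 Y3.00 E0.8013
G1 X19.70 Y5.42 E0.9347
G1 X17.92 Y7.20 E1.0686
G1 X15.50 Y7.85 E1.2020
G1 X13.08 Y7.20 E1.3353
G1 X11.30 Y5.42 E1.4693
G1 X10.65 Y3.00 E1.6026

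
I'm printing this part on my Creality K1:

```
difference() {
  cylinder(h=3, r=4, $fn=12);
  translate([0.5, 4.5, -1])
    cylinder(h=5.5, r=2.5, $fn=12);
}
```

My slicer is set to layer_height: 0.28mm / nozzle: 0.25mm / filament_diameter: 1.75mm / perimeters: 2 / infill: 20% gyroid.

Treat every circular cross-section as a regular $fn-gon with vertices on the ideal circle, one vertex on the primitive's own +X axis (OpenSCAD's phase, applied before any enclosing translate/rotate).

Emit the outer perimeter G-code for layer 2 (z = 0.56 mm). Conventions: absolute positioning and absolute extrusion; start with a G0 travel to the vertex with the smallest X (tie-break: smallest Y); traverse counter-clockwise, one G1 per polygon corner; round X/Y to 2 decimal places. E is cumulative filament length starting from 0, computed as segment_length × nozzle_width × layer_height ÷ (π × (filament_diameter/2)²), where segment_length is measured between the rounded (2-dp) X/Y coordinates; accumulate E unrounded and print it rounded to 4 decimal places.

At z = 0.56 mm: the cylinder: section is a regular 12-gon, circumradius r=4; the cylinder at (0.5, 4.5): section is a regular 12-gon, circumradius r=2.5; Taking the first minus the rest: starting from the r=4 cylinder, the r=2.5 cylinder at (0.5, 4.5) partially overlaps it — only the 5.37 mm² overlap (of its 18.75 mm²) is removed, clipping the outline — 1 connected region. The outline is a single polygon with 16 vertices. Extrusion per mm of travel: 0.25 × 0.28 / (π × 0.875²) = 0.029103. Accumulating E over each segment gives final E = 0.7417.

G0 X-4.00 Y0.00 Z0.56
G1 X-3.46 Y-2.00 E0.0603
G1 X-2.00 Y-3.46 E0.1204
G1 X0.00 Y-4.00 E0.1807
G1 X2.00 Y-3.46 E0.2410
G1 X3.46 Y-2.00 E0.3010
G1 X4.00 Y0.00 E0.3613
G1 X3.46 Y2.00 E0.4216
G1 X2.44 Y3.02 E0.4636
G1 X1.75 Y2.33 E0.4920
G1 X0.50 Y2.00 E0.5296
G1 X-0.75 Y2.33 E0.5673
G1 X-1.67 Y3.25 E0.6051
G1 X-1.74 Y3.53 E0.6135
G1 X-2.00 Y3.46 E0.6214
G1 X-3.46 Y2.00 E0.6814
G1 X-4.00 Y0.00 E0.7417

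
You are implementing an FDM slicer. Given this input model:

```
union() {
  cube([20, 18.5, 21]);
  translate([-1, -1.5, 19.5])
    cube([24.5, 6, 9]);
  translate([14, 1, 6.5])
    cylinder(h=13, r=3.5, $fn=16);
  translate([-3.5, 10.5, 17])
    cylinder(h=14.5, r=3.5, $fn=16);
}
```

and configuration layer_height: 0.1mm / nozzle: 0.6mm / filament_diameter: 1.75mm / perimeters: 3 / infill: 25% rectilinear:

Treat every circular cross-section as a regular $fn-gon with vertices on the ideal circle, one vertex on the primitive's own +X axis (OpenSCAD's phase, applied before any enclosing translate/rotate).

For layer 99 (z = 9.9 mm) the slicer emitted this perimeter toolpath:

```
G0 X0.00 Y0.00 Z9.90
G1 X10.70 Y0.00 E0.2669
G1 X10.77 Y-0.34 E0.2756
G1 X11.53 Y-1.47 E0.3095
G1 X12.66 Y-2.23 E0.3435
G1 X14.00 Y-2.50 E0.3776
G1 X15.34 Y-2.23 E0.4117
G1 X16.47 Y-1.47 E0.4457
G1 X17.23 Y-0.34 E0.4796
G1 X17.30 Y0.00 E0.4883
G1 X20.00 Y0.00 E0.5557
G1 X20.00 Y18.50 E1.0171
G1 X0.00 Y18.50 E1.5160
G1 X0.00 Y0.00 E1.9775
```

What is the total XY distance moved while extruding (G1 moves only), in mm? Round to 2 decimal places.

Sum the Euclidean lengths of each G1 segment: total = 79.28 mm.

79.28 mm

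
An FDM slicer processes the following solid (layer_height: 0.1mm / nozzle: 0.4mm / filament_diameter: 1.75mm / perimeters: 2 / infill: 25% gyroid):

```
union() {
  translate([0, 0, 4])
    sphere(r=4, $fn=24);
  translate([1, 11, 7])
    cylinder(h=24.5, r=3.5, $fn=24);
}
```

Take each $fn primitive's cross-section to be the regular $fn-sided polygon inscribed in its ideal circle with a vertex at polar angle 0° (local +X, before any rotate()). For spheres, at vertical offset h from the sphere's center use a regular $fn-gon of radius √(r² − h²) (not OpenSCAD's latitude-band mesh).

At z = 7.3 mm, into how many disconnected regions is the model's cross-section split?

2

At z = 7.3 mm: the r=4 sphere contributes a regular 24-gon of circumradius √(4²−3.3²) = 2.261; the r=3.5 cylinder at (1, 11) contributes a regular 24-gon of circumradius 3.5; Merging all regions: the 2 present regions are separate (no shared area or edge), so areas and boundary lengths simply add and each stays a separate island — 2 connected regions. The result has 2 disconnected regions.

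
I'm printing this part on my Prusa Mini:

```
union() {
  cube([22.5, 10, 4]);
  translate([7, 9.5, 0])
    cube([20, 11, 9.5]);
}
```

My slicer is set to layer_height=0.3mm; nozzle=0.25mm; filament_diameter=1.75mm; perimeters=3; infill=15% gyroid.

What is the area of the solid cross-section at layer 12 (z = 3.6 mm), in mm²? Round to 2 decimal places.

437.25 mm²

At z = 3.6 mm: the cube (footprint 22.5×10) is included at this height (area 225.00 mm²); the cube at (7, 9.5) is present — its section is the full 20×11 rectangle (area 220.00 mm²); Combining (union): the regions partially overlap — summed areas 445.00 mm² minus the doubly-counted overlap 7.75 mm² gives 437.25 mm² — area = 437.25 mm². Overall, the cross-section is a single solid region. Net area = 437.25 mm².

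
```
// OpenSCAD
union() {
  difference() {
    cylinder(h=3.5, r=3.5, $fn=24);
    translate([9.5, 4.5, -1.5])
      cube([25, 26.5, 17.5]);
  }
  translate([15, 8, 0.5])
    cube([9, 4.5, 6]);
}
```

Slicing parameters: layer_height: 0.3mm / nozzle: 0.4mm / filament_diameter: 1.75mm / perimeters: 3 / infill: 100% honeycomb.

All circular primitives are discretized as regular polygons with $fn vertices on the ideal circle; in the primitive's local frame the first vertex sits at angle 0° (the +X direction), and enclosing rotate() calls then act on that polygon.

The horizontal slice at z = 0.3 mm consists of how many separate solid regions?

1

At z = 0.3 mm: the r=3.5 cylinder contributes a regular 24-gon of circumradius 3.5; the cube at (9.5, 4.5) (footprint 25×26.5) is included at this height; After the difference (first − rest): starting from the r=3.5 cylinder, the 25×26.5 cube at (9.5, 4.5) misses the remaining region (no effect) — 1 connected region; the cube at (15, 8) is not intersected at this z (z outside [0.5, 6.5]); Taking the union: only that combined region is present, so the union is just that shape — 1 connected region. The result has 1 disconnected region.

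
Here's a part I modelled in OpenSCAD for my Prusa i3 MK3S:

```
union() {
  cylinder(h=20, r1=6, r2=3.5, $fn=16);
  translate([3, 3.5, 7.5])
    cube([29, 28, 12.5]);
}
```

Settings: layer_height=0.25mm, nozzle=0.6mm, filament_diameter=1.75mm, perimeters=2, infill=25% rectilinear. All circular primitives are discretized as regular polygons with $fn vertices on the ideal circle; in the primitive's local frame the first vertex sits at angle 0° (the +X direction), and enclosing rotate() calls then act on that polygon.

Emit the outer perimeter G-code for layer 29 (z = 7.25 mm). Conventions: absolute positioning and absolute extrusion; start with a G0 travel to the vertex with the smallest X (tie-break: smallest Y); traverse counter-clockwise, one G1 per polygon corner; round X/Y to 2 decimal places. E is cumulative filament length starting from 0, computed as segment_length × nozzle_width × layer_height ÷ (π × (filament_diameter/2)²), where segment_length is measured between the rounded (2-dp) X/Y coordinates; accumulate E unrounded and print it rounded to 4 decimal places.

G0 X-5.09 Y0.00 Z7.25
G1 X-4.71 Y-1.95 E0.1239
G1 X-3.60 Y-3.60 E0.2479
G1 X-1.95 Y-4.71 E0.3719
G1 X0.00 Y-5.09 E0.4958
G1 X1.95 Y-4.71 E0.6197
G1 X3.60 Y-3.60 E0.7437
G1 X4.71 Y-1.95 E0.8677
G1 X5.09 Y0.00 E0.9916
G1 X4.71 Y1.95 E1.1155
G1 X3.60 Y3.60 E1.2396
G1 X1.95 Y4.71 E1.3636
G1 X0.00 Y5.09 E1.4875
G1 X-1.95 Y4.71 E1.6114
G1 X-3.60 Y3.60 E1.7354
G1 X-4.71 Y1.95 E1.8594
G1 X-5.09 Y0.00 E1.9833

At z = 7.25 mm: the cone contributes a regular 16-gon of circumradius 5.094 (interpolated between r1=6 and r2=3.5 at t=0.362); the cube at (3, 3.5) is not intersected at this z (z outside [7.5, 20]); Taking the union: only the cone is present, so the union is just that shape — 1 connected region. The outline is a single polygon with 16 vertices. Extrusion per mm of travel: 0.6 × 0.25 / (π × 0.875²) = 0.062363. Accumulating E over each segment gives final E = 1.9833.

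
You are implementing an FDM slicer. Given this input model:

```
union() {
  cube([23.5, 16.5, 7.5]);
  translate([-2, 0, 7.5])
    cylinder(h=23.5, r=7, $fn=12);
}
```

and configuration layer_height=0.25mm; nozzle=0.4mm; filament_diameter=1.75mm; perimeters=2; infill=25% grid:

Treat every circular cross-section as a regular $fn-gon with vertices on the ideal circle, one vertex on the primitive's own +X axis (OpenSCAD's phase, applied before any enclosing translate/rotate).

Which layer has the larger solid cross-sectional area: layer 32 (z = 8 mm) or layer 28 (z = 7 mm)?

Layer 32 (z = 8): the cube is not intersected at this z (z outside [0, 7.5]); the r=7 cylinder at (-2, 0) gives a regular 12-gon of circumradius 7 (constant along its height) (area = (12/2)·7.000²·sin(360°/12) = 147.00 mm²); Merging all regions: only the r=7 cylinder at (-2, 0) is present, so the union is just that shape — area = 147.00 mm². So its area = 147.00 mm². Layer 28 (z = 7): the 23.5×16.5 cube contributes its full rectangle (area 387.75 mm²); the cylinder at (-2, 0) is not intersected at this z (z outside [7.5, 31]); Taking the union: only the 23.5×16.5 cube is present, so the union is just that shape — area = 387.75 mm². So its area = 387.75 mm². Layer 28 is larger (387.75 vs 147.00 mm²).

layer 28 (z = 7 mm)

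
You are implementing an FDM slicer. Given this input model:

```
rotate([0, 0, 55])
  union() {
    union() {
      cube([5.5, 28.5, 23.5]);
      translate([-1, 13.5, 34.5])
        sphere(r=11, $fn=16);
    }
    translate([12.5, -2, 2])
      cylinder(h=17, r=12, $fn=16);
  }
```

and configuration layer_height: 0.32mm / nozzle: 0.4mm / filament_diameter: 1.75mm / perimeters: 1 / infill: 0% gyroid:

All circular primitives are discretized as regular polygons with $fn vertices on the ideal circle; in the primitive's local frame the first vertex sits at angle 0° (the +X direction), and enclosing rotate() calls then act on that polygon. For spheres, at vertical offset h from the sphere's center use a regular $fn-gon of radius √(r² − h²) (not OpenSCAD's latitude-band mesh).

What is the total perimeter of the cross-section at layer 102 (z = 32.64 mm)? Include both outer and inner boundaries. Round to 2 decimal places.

At z = 32.64 mm: the cube does not reach this height (z outside [0, 23.5]); the r=11 sphere at (-1, 13.5) contributes a regular 16-gon of circumradius √(11²−1.86²) = 10.842 (perimeter = 2·16·10.842·sin(180°/16) = 67.68 mm); Merging all regions: only the r=11 sphere at (-1, 13.5) is present, so the union is just that shape — boundary = 67.68 mm; the cylinder at (12.5, -2) does not reach this height (z outside [2, 19]); Taking the union: only that combined region is present, so the union is just that shape — boundary = 67.68 mm; (whole slice rotated 55° about Z — lengths, areas and connectivity unchanged). Overall, the cross-section is a single solid region. Total boundary length (outer) = 67.68 mm.

67.68 mm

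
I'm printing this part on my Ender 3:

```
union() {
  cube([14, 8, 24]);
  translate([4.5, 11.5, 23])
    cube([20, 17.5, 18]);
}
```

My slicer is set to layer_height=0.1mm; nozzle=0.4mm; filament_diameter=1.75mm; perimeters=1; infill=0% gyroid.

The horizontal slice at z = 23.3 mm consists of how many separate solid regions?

2

At z = 23.3 mm: the 14×8 cube contributes its full rectangle; the 20×17.5 cube at (4.5, 11.5) contributes its full rectangle; Taking the union: the 2 present regions are separate (no shared area or edge), so areas and boundary lengths simply add and each stays a separate island — 2 connected regions. The result has 2 disconnected regions.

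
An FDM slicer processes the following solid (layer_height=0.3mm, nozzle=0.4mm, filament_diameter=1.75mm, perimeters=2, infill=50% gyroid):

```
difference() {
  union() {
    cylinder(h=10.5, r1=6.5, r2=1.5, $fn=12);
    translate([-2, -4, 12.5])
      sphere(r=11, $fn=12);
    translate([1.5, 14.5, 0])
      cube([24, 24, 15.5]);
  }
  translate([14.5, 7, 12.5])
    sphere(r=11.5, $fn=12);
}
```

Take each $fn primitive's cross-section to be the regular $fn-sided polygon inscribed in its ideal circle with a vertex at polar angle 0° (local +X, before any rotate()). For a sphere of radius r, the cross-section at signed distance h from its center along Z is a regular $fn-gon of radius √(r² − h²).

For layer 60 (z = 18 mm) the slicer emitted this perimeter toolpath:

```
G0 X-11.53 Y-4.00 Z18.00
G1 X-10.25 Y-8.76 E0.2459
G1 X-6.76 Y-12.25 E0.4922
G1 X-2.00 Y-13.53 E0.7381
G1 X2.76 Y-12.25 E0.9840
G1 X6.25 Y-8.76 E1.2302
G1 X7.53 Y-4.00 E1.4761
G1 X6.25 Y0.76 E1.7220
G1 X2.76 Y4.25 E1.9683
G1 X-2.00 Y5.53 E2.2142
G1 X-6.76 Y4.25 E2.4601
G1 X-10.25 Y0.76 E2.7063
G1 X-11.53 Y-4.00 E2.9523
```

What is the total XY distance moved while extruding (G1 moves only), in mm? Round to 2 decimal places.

59.18 mm

Sum the Euclidean lengths of each G1 segment: total = 59.18 mm.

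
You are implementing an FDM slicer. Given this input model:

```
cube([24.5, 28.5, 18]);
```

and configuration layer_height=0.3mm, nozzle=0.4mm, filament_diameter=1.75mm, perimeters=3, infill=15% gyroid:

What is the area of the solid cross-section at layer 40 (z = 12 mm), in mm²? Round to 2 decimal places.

At z = 12 mm: the 24.5×28.5 cube contributes its full rectangle (area 698.25 mm²). Overall, the cross-section is a single solid region. Net area = 698.25 mm².

698.25 mm²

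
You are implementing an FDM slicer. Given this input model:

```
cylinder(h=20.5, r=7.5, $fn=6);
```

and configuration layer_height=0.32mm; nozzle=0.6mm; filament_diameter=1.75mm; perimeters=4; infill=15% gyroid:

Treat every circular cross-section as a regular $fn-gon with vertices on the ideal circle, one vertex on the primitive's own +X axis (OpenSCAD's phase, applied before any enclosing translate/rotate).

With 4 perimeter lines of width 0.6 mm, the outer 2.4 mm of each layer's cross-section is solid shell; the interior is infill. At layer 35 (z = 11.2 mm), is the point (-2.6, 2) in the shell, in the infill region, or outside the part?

At z = 11.2 mm: the cylinder: section is a regular 6-gon, circumradius r=7.5. Overall, the cross-section is a single solid region. The nearest boundary edge runs (-3.75, 6.50)→(-7.50, 0.00); distance from the point to it = 3.24 mm. The point is inside the cross-section and 3.24 mm from the nearest boundary — more than the 2.4 mm shell width (4 × 0.6), so it's in the infill interior.

infill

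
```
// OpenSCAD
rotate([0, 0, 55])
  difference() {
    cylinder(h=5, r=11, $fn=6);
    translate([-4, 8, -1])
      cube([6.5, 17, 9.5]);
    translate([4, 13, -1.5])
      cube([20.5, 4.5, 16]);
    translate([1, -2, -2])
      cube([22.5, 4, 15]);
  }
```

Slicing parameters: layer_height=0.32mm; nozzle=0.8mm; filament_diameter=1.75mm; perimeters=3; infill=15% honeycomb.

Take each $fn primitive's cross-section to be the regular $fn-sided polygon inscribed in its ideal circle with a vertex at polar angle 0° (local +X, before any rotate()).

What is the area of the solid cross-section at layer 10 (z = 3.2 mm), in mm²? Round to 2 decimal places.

266.76 mm²

At z = 3.2 mm: the r=11 cylinder gives a regular 6-gon of circumradius 11 (constant along its height) (area = (6/2)·11.000²·sin(360°/6) = 314.37 mm²); the cube at (-4, 8) (footprint 6.5×17) is included at this height (area 110.50 mm²); the cube at (4, 13) is present — its section is the full 20.5×4.5 rectangle (area 92.25 mm²); the cube at (1, -2) is present — its section is the full 22.5×4 rectangle (area 90.00 mm²); Subtracting the remaining from the first: starting from the r=11 cylinder (314.37 mm²), the 6.5×17 cube at (-4, 8) partially overlaps it — only the 9.92 mm² overlap (of its 110.50 mm²) is removed, clipping the outline; the 20.5×4.5 cube at (4, 13) misses the remaining region (no effect); the 22.5×4 cube at (1, -2) partially overlaps it — only the 37.69 mm² overlap (of its 90.00 mm²) is removed, clipping the outline — area = 266.76 mm²; (whole slice rotated 55° about Z — lengths, areas and connectivity unchanged). Overall, the cross-section is a single solid region. Net area = 266.76 mm².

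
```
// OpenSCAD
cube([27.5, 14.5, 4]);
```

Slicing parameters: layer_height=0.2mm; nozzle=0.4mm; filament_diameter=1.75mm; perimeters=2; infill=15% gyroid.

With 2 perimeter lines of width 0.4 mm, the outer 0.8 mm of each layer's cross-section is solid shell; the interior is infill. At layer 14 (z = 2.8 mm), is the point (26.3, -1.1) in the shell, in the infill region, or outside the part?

outside

At z = 2.8 mm: the cube is present — its section is the full 27.5×14.5 rectangle. Overall, the cross-section is a single solid region. The nearest boundary edge runs (0.00, 0.00)→(27.50, 0.00); distance from the point to it = 1.10 mm. The point is not inside any of the regions above, so it lies outside the cross-section (1.10 mm from the nearest boundary).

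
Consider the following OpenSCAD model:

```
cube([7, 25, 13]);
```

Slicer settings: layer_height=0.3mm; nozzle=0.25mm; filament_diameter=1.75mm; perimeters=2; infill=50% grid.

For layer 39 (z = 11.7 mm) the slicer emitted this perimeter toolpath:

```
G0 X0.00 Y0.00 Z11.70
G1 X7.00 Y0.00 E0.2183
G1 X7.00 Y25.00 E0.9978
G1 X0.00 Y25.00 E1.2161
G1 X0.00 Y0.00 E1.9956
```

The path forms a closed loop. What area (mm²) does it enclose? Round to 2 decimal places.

Apply the shoelace formula to the sequence of (X, Y) vertices; enclosed area = 175.00 mm².

175.00 mm²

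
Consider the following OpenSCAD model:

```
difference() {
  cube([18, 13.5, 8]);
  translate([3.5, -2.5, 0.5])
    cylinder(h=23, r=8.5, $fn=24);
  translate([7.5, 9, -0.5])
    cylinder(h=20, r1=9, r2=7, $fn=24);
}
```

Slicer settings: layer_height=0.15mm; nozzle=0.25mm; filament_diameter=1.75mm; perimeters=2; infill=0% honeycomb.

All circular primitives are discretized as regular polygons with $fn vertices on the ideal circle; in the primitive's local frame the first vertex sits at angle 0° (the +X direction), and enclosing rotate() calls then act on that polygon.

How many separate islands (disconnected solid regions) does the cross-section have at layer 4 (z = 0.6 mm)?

At z = 0.6 mm: the cube is present — its section is the full 18×13.5 rectangle; the r=8.5 cylinder at (3.5, -2.5) contributes a regular 24-gon of circumradius 8.5; the cone at (7.5, 9) contributes a regular 24-gon of circumradius 8.890 (interpolated between r1=9 and r2=7 at t=0.055); Taking the first minus the rest: starting from the 18×13.5 cube, the r=8.5 cylinder at (3.5, -2.5) partially overlaps it — only the 55.23 mm² overlap (of its 224.40 mm²) is removed, clipping the outline; the cone at (7.5, 9) partially overlaps it — only the 147.14 mm² overlap (of its 245.46 mm²) is removed, clipping the outline — 1 connected region. Overall, the cross-section is a single solid region. Island count = 1.

1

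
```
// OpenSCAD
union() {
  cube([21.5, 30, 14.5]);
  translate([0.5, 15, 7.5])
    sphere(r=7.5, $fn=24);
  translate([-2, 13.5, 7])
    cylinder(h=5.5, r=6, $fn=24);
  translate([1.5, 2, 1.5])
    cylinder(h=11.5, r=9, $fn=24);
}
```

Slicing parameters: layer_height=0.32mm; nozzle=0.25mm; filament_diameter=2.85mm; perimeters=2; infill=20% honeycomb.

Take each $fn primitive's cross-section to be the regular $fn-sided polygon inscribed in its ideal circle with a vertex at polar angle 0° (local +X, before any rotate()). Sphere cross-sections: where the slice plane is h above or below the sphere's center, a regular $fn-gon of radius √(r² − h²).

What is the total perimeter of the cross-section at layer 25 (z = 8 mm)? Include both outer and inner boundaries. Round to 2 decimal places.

At z = 8 mm: the cube is present — its section is the full 21.5×30 rectangle (perimeter 103.00 mm); the r=7.5 sphere at (0.5, 15) contributes a regular 24-gon of circumradius √(7.5²−0.5²) = 7.483 (perimeter = 2·24·7.483·sin(180°/24) = 46.88 mm); the cylinder at (-2, 13.5): section is a regular 24-gon, circumradius r=6 (perimeter = 2·24·6.000·sin(180°/24) = 37.59 mm); the r=9 cylinder at (1.5, 2) contributes a regular 24-gon of circumradius 9 (perimeter = 2·24·9.000·sin(180°/24) = 56.39 mm); Combining (union): the regions partially overlap (shared area 300.89 mm²), so the edge portions inside another operand are dropped and the merged outline is re-measured after clipping — boundary = 122.81 mm. Overall, the cross-section is a single solid region. Total boundary length (outer) = 122.81 mm.

122.81 mm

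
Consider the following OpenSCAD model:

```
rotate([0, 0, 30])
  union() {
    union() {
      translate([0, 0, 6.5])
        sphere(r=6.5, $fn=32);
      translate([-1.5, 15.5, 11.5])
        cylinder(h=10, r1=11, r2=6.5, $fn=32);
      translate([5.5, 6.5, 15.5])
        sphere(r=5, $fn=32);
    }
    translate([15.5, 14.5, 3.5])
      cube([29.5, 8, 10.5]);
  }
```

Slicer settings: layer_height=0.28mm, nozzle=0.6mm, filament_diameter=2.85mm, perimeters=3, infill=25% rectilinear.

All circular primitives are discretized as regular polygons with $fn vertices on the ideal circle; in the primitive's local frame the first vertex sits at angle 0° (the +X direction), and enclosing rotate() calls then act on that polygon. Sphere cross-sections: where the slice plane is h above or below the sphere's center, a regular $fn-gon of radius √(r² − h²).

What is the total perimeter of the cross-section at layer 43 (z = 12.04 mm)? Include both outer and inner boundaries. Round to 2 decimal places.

At z = 12.04 mm: the r=6.5 sphere slices to a regular 32-gon of circumradius 3.400 (√(r²−h²) with h=5.54 from center) (perimeter = 2·32·3.400·sin(180°/32) = 21.33 mm); the cone at (-1.5, 15.5): at t=0.054 of its height the radius interpolates to r₁+(r₂−r₁)t = 10.757, giving a regular 32-gon of that circumradius (perimeter = 2·32·10.757·sin(180°/32) = 67.48 mm); the r=5 sphere at (5.5, 6.5) slices to a regular 32-gon of circumradius 3.609 (√(r²−h²) with h=3.46 from center) (perimeter = 2·32·3.609·sin(180°/32) = 22.64 mm); Merging all regions: the regions partially overlap (shared area 14.17 mm²), so the edge portions inside another operand are dropped and the merged outline is re-measured after clipping — boundary = 95.71 mm; the cube at (15.5, 14.5) (footprint 29.5×8) is included at this height (perimeter 75.00 mm); Merging all regions: the 2 present regions are separate (no shared area or edge), so areas and boundary lengths simply add and each stays a separate island — boundary = 170.71 mm; (rotated 30° about Z; rotation is an isometry so areas/perimeters/island counts are preserved). Overall, the cross-section has 3 separate islands. Total boundary length (outer) = 170.71 mm.

170.71 mm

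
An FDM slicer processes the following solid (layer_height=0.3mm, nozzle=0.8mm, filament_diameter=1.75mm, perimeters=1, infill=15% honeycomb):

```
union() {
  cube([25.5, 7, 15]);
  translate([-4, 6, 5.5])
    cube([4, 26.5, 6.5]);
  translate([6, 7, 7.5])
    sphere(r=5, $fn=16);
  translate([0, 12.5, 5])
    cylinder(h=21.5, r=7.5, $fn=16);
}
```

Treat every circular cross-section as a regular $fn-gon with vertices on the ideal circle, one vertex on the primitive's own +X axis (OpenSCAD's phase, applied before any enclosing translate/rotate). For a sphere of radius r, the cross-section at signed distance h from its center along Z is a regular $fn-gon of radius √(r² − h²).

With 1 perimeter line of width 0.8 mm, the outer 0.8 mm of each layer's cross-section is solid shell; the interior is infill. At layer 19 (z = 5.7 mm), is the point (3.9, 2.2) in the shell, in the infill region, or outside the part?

infill

At z = 5.7 mm: the cube is present — its section is the full 25.5×7 rectangle; the 4×26.5 cube at (-4, 6) contributes its full rectangle; the r=5 sphere at (6, 7) contributes a regular 16-gon of circumradius √(5²−1.8²) = 4.665; the cylinder at (0, 12.5): section is a regular 16-gon, circumradius r=7.5; Taking the union: the regions partially overlap (shared area 112.69 mm²), so overlapping operands fuse into one piece — 1 connected region. Overall, the cross-section is a single solid region. The nearest boundary edge runs (25.50, 0.00)→(0.00, 0.00); distance from the point to it = 2.20 mm. The point is inside the cross-section and 2.20 mm from the nearest boundary — more than the 0.8 mm shell width (1 × 0.8), so it's in the infill interior.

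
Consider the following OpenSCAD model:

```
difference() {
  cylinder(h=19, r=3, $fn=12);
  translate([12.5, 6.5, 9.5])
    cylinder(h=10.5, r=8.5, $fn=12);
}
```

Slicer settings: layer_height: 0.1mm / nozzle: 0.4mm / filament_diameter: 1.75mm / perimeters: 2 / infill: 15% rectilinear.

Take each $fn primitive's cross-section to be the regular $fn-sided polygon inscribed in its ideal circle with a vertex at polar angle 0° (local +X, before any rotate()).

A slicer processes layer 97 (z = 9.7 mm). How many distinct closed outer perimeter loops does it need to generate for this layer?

At z = 9.7 mm: the r=3 cylinder gives a regular 12-gon of circumradius 3 (constant along its height); the r=8.5 cylinder at (12.5, 6.5) contributes a regular 12-gon of circumradius 8.5; Subtracting the remaining from the first: starting from the r=3 cylinder, the r=8.5 cylinder at (12.5, 6.5) misses the remaining region (no effect) — 1 connected region. The result has 1 disconnected region.

1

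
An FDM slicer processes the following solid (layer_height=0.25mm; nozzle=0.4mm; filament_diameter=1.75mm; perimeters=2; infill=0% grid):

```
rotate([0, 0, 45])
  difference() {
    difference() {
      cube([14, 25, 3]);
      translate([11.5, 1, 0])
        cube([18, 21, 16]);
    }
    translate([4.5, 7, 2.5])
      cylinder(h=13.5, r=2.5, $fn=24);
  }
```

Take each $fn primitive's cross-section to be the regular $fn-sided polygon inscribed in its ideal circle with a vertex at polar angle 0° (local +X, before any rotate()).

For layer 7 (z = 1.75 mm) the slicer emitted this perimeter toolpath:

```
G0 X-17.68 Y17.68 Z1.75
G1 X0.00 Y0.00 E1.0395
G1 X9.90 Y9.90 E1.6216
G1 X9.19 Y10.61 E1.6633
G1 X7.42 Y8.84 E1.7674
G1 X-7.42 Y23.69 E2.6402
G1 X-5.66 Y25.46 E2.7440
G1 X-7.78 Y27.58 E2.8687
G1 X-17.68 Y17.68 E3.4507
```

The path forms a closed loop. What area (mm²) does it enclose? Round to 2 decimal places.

297.58 mm²

Apply the shoelace formula to the sequence of (X, Y) vertices; enclosed area = 297.58 mm².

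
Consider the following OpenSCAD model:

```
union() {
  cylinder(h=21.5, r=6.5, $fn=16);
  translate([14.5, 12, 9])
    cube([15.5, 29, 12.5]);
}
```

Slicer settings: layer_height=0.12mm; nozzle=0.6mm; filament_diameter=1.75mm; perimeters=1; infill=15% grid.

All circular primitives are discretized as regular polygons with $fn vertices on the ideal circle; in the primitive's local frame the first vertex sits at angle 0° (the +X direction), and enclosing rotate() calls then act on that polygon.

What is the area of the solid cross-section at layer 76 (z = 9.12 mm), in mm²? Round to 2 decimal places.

At z = 9.12 mm: the r=6.5 cylinder contributes a regular 16-gon of circumradius 6.5 (area = (16/2)·6.500²·sin(360°/16) = 129.35 mm²); the 15.5×29 cube at (14.5, 12) contributes its full rectangle (area 449.50 mm²); Combining (union): the 2 present regions are separate (no shared area or edge), so areas and boundary lengths simply add and each stays a separate island — area = 578.85 mm². Overall, the cross-section has 2 separate islands. Net area = 578.85 mm².

578.85 mm²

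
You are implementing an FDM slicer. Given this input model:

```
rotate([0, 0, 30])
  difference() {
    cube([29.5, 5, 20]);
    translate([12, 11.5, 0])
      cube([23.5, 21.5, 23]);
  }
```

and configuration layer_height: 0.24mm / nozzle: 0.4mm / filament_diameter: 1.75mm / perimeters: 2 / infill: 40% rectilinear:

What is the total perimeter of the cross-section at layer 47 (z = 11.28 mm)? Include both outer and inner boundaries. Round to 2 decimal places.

69.00 mm

At z = 11.28 mm: the cube is present — its section is the full 29.5×5 rectangle (perimeter 69.00 mm); the 23.5×21.5 cube at (12, 11.5) contributes its full rectangle (perimeter 90.00 mm); Taking the first minus the rest: starting from the 29.5×5 cube, the 23.5×21.5 cube at (12, 11.5) misses the remaining region (no effect) — boundary = 69.00 mm; (rotated 30° about Z; rotation is an isometry so areas/perimeters/island counts are preserved). Overall, the cross-section is a single solid region. Total boundary length (outer) = 69.00 mm.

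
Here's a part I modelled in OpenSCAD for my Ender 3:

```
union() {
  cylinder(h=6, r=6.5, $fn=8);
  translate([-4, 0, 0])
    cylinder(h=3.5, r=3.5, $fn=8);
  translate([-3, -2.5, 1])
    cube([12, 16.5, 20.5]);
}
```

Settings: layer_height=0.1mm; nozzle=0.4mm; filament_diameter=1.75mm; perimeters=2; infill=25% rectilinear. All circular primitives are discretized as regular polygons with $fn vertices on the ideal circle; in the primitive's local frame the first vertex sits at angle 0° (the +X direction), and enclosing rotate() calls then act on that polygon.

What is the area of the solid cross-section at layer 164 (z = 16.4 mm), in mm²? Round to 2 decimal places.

At z = 16.4 mm: the cylinder is absent (z outside [0, 6]); the cylinder at (-4, 0) is not intersected at this z (z outside [0, 3.5]); the cube at (-3, -2.5) (footprint 12×16.5) is included at this height (area 198.00 mm²); Taking the union: only the 12×16.5 cube at (-3, -2.5) is present, so the union is just that shape — area = 198.00 mm². Overall, the cross-section is a single solid region. Net area = 198.00 mm².

198.00 mm²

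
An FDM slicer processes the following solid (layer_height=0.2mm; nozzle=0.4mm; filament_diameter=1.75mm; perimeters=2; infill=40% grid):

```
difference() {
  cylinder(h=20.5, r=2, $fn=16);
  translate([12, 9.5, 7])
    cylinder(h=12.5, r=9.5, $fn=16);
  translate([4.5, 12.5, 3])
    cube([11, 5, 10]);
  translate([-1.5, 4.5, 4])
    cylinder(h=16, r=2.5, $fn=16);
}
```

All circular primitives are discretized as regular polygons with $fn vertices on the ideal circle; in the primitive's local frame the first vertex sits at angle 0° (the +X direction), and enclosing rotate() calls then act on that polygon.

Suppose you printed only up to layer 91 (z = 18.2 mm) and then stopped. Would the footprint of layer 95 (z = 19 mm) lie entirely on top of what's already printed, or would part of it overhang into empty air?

entirely on top

Compare the two slices. At z = 18.2: the r=2 cylinder gives a regular 16-gon of circumradius 2 (constant along its height) (area = (16/2)·2.000²·sin(360°/16) = 12.25 mm²); the r=9.5 cylinder at (12, 9.5) contributes a regular 16-gon of circumradius 9.5 (area = (16/2)·9.500²·sin(360°/16) = 276.30 mm²); the cube at (4.5, 12.5) is not intersected at this z (z outside [3, 13]); the r=2.5 cylinder at (-1.5, 4.5) gives a regular 16-gon of circumradius 2.5 (constant along its height) (area = (16/2)·2.500²·sin(360°/16) = 19.13 mm²); After the difference (first − rest): starting from the r=2 cylinder (12.25 mm²), the r=9.5 cylinder at (12, 9.5) misses the remaining region (no effect); the r=2.5 cylinder at (-1.5, 4.5) misses the remaining region (no effect) — area = 12.25 mm². At z = 19: the r=2 cylinder contributes a regular 16-gon of circumradius 2 (area = (16/2)·2.000²·sin(360°/16) = 12.25 mm²); the cylinder at (12, 9.5): section is a regular 16-gon, circumradius r=9.5 (area = (16/2)·9.500²·sin(360°/16) = 276.30 mm²); the cube at (4.5, 12.5) is absent (z outside [3, 13]); the cylinder at (-1.5, 4.5): section is a regular 16-gon, circumradius r=2.5 (area = (16/2)·2.500²·sin(360°/16) = 19.13 mm²); After the difference (first − rest): starting from the r=2 cylinder (12.25 mm²), the r=9.5 cylinder at (12, 9.5) misses the remaining region (no effect); the r=2.5 cylinder at (-1.5, 4.5) misses the remaining region (no effect) — area = 12.25 mm². Checking containment: the cross-section at z = 19 is a subset of the cross-section at z = 18.2.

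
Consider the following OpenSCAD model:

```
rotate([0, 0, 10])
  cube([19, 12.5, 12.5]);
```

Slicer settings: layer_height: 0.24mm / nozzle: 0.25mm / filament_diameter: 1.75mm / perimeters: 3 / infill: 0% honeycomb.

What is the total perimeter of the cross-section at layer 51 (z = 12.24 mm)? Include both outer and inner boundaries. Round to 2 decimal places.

At z = 12.24 mm: the 19×12.5 cube contributes its full rectangle (perimeter 63.00 mm); (whole slice rotated 10° about Z — lengths, areas and connectivity unchanged). Overall, the cross-section is a single solid region. Total boundary length (outer) = 63.00 mm.

63.00 mm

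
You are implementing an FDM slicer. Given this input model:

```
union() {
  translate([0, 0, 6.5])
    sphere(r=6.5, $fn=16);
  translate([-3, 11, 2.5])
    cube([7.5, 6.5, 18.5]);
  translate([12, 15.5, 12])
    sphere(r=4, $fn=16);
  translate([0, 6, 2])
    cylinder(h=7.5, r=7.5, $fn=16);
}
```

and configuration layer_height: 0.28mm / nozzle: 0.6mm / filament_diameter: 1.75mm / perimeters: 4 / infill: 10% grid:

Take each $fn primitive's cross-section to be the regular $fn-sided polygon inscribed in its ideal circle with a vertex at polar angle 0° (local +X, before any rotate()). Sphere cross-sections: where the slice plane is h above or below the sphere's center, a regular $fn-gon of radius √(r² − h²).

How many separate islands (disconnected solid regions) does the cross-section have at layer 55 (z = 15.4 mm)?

2

At z = 15.4 mm: the sphere is not intersected at this z (|z−center|=8.900 > r=6.5); the cube at (-3, 11) (footprint 7.5×6.5) is included at this height; the r=4 sphere at (12, 15.5) slices to a regular 16-gon of circumradius 2.107 (√(r²−h²) with h=3.4 from center); the cylinder at (0, 6) does not reach this height (z outside [2, 9.5]); Taking the union: the 2 present regions are separate (no shared area or edge), so areas and boundary lengths simply add and each stays a separate island — 2 connected regions. Overall, the cross-section has 2 separate islands. Island count = 2.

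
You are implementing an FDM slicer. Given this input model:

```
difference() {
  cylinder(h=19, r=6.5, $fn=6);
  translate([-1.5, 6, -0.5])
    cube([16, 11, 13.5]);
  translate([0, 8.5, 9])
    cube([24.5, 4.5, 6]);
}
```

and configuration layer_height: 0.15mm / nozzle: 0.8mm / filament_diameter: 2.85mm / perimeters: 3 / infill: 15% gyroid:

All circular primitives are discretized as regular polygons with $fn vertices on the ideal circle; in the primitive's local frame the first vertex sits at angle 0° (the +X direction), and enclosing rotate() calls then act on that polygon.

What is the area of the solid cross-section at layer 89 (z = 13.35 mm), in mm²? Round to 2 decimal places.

At z = 13.35 mm: the r=6.5 cylinder contributes a regular 6-gon of circumradius 6.5 (area = (6/2)·6.500²·sin(360°/6) = 109.77 mm²); the cube at (-1.5, 6) is not intersected at this z (z outside [-0.5, 13]); the cube at (0, 8.5) is present — its section is the full 24.5×4.5 rectangle (area 110.25 mm²); Taking the first minus the rest: starting from the r=6.5 cylinder (109.77 mm²), the 24.5×4.5 cube at (0, 8.5) misses the remaining region (no effect) — area = 109.77 mm². Overall, the cross-section is a single solid region. Net area = 109.77 mm².

109.77 mm²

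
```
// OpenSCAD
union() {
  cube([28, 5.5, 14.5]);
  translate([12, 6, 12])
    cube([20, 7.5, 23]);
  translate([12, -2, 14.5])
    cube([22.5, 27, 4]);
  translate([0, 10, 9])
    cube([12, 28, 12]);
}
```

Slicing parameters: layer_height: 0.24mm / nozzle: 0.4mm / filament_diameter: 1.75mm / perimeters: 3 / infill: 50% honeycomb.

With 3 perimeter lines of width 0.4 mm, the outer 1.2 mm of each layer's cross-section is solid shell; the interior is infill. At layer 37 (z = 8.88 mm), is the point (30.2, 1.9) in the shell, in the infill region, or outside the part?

outside

At z = 8.88 mm: the 28×5.5 cube contributes its full rectangle; the cube at (12, 6) is absent (z outside [12, 35]); the cube at (12, -2) is absent (z outside [14.5, 18.5]); the cube at (0, 10) is not intersected at this z (z outside [9, 21]); Combining (union): only the 28×5.5 cube is present, so the union is just that shape — 1 connected region. Overall, the cross-section is a single solid region. The nearest boundary edge runs (28.00, 0.00)→(28.00, 5.50); distance from the point to it = 2.20 mm. The point is not inside any of the regions above, so it lies outside the cross-section (2.20 mm from the nearest boundary).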